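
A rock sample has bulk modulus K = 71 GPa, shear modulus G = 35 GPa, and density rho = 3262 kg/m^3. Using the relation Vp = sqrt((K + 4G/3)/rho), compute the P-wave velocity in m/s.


First compute the effective modulus:
K + 4G/3 = 71e9 + 4*35e9/3 = 117666666666.67 Pa
Then divide by density:
117666666666.67 / 3262 = 36071939.5054 Pa/(kg/m^3)
Take the square root:
Vp = sqrt(36071939.5054) = 6005.99 m/s

6005.99


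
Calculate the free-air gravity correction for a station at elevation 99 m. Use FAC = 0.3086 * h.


FAC = 0.3086 * h
= 0.3086 * 99
= 30.5514 mGal

30.5514


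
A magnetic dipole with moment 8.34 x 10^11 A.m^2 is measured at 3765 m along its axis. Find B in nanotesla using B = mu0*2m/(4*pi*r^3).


m = 8.34 x 10^11 = 834000000000 A.m^2
2m = 1668000000000 A.m^2
r^3 = 3765^3 = 53369722125
B = (4pi*10^-7) * 1668000000000 / (4*pi * 53369722125) * 1e9
= 2096070.618475 / 670663707808.11 * 1e9
= 3125.3676 nT

3125.3676


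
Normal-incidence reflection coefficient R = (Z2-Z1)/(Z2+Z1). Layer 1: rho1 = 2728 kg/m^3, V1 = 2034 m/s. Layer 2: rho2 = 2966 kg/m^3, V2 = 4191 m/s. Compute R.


Z1 = 2728 * 2034 = 5548752
Z2 = 2966 * 4191 = 12430506
R = (12430506 - 5548752) / (12430506 + 5548752) = 6881754 / 17979258 = 0.3828

0.3828


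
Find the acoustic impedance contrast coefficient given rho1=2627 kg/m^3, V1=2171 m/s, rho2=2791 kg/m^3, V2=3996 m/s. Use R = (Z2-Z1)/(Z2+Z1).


Z1 = 2627 * 2171 = 5703217
Z2 = 2791 * 3996 = 11152836
R = (11152836 - 5703217) / (11152836 + 5703217) = 5449619 / 16856053 = 0.3233

0.3233


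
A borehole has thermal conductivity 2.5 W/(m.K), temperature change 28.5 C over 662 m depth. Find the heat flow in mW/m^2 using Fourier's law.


q = k * dT / dz * 1000
= 2.5 * 28.5 / 662 * 1000
= 0.107628 * 1000
= 107.6284 mW/m^2

107.6284


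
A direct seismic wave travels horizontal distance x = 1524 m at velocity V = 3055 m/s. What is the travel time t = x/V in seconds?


t = x / V
= 1524 / 3055
= 0.4989 s

0.4989


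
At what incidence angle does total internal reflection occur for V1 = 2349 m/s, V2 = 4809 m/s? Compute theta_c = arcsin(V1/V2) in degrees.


V1/V2 = 2349/4809 = 0.488459
theta_c = arcsin(0.488459) = 29.2394 degrees

29.2394


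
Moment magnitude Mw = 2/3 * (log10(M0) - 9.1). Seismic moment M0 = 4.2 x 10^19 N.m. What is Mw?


log10(M0) = log10(4.2 x 10^19) = 19.6232
Mw = 2/3 * (19.6232 - 9.1)
= 2/3 * 10.5232
= 7.02

7.02


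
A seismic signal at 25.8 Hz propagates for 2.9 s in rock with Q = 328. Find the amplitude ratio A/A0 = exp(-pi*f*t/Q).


pi*f*t/Q = pi*25.8*2.9/328 = 0.716628
A/A0 = exp(-0.716628) = 0.488396

0.488396


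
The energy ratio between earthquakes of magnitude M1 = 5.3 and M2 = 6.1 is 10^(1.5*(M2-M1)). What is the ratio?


M2 - M1 = 6.1 - 5.3 = 0.8
1.5 * 0.8 = 1.2
ratio = 10^1.2 = 15.85

15.85


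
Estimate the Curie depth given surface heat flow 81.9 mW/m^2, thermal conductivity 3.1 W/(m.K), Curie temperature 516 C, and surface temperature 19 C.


T_Curie - T_surf = 516 - 19 = 497 C
Convert q to W/m^2: 81.9 mW/m^2 = 0.0819 W/m^2
d = 497 * 3.1 / 0.0819 = 18811.97 m

18811.97


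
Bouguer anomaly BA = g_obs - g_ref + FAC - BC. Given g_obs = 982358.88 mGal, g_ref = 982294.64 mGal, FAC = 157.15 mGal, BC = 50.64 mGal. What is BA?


BA = g_obs - g_ref + FAC - BC
= 982358.88 - 982294.64 + 157.15 - 50.64
= 170.75 mGal

170.75


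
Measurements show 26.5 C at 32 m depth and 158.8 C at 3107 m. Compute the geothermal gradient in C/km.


dT = 158.8 - 26.5 = 132.3 C
dz = 3107 - 32 = 3075 m
gradient = dT/dz * 1000 = 132.3/3075 * 1000 = 43.0244 C/km

43.0244


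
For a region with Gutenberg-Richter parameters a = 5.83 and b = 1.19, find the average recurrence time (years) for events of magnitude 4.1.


log10(N) = 5.83 - 1.19*4.1 = 0.951
N = 10^0.951 = 8.933055
T = 1/N = 1/8.933055 = 0.1119 years

0.1119


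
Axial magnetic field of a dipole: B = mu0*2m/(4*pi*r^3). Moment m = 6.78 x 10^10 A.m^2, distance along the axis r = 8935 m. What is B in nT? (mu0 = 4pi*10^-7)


m = 6.78 x 10^10 = 67800000000 A.m^2
2m = 135600000000 A.m^2
r^3 = 8935^3 = 713318800375
B = (4pi*10^-7) * 135600000000 / (4*pi * 713318800375) * 1e9
= 170399.985531 / 8963828411702.34 * 1e9
= 19.0097 nT

19.0097


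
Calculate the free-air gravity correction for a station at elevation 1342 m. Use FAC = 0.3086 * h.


FAC = 0.3086 * h
= 0.3086 * 1342
= 414.1412 mGal

414.1412


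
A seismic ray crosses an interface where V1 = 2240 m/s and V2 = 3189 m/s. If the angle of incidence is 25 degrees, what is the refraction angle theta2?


sin(theta1) = sin(25 deg) = 0.422618
sin(theta2) = V2/V1 * sin(theta1) = 3189/2240 * 0.422618 = 0.601665
theta2 = arcsin(0.601665) = 36.9892 degrees

36.9892


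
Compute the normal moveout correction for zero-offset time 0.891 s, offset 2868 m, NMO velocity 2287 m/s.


x/Vnmo = 2868/2287 = 1.254045
(x/Vnmo)^2 = 1.572628
t0^2 = 0.793881
sqrt(0.793881 + 1.572628) = 1.538346
dt = 1.538346 - 0.891 = 0.647346

0.647346


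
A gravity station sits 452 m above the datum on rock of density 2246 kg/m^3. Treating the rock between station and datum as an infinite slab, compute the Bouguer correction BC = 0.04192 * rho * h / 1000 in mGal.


BC = 0.04192 * rho * h / 1000
= 0.04192 * 2246 * 452 / 1000
= 42.5568 mGal

42.5568


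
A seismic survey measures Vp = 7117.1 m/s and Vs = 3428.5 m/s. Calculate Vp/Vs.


Vp/Vs = 7117.1 / 3428.5
= 2.0759

2.0759


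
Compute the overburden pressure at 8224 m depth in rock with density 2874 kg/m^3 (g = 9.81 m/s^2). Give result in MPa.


P = rho * g * z / 1e6
= 2874 * 9.81 * 8224 / 1e6
= 231866962.56 / 1e6
= 231.867 MPa

231.867


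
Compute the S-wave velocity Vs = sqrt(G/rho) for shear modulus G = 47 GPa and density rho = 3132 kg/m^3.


Convert G to Pa: G = 47e9 Pa
Compute G/rho = 47e9 / 3132 = 15006385.696
Vs = sqrt(15006385.696) = 3873.81 m/s

3873.81


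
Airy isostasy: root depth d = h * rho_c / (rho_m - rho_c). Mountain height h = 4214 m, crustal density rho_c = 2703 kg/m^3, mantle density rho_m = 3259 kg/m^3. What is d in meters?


rho_m - rho_c = 3259 - 2703 = 556
d = 4214 * 2703 / 556
= 11390442 / 556
= 20486.41 m

20486.41


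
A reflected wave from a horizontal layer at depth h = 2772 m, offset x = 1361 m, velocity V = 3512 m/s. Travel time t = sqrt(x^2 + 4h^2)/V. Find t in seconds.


x^2 + 4h^2 = 1361^2 + 4*2772^2 = 1852321 + 30735936 = 32588257
sqrt(32588257) = 5708.6125
t = 5708.6125 / 3512 = 1.6255 s

1.6255


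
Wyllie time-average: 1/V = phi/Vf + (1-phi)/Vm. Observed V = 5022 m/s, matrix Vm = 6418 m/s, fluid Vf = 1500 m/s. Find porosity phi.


1/V - 1/Vm = 1/5022 - 1/6418 = 4.331e-05
1/Vf - 1/Vm = 1/1500 - 1/6418 = 0.00051085
phi = 4.331e-05 / 0.00051085 = 0.0848

0.0848


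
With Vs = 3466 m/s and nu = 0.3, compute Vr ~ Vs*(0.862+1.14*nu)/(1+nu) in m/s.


Numerator factor = 0.862 + 1.14*0.3 = 1.204
Denominator = 1 + 0.3 = 1.3
Vr = 3466 * 1.204 / 1.3 = 3210.05 m/s

3210.05


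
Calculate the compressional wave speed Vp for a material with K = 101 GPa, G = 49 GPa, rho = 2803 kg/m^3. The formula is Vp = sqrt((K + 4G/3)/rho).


First compute the effective modulus:
K + 4G/3 = 101e9 + 4*49e9/3 = 166333333333.33 Pa
Then divide by density:
166333333333.33 / 2803 = 59341182.0668 Pa/(kg/m^3)
Take the square root:
Vp = sqrt(59341182.0668) = 7703.32 m/s

7703.32


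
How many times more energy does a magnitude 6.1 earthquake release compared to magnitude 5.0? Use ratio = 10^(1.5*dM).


M2 - M1 = 6.1 - 5.0 = 1.1
1.5 * 1.1 = 1.65
ratio = 10^1.65 = 44.67

44.67


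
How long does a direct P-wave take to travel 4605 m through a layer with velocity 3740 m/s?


t = x / V
= 4605 / 3740
= 1.2313 s

1.2313


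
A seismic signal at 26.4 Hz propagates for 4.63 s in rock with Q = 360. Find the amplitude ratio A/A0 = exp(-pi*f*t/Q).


pi*f*t/Q = pi*26.4*4.63/360 = 1.066675
A/A0 = exp(-1.066675) = 0.344151

0.344151


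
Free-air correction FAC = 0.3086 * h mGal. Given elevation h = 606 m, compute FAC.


FAC = 0.3086 * h
= 0.3086 * 606
= 187.0116 mGal

187.0116


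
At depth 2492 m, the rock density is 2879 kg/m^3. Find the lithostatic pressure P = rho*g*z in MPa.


P = rho * g * z / 1e6
= 2879 * 9.81 * 2492 / 1e6
= 70381531.08 / 1e6
= 70.3815 MPa

70.3815


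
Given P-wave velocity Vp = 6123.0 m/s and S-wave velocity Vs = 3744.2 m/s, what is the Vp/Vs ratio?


Vp/Vs = 6123.0 / 3744.2
= 1.6353

1.6353


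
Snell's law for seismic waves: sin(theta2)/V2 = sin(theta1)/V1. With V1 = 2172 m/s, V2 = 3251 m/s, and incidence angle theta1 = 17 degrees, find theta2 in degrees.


sin(theta1) = sin(17 deg) = 0.292372
sin(theta2) = V2/V1 * sin(theta1) = 3251/2172 * 0.292372 = 0.437615
theta2 = arcsin(0.437615) = 25.9518 degrees

25.9518


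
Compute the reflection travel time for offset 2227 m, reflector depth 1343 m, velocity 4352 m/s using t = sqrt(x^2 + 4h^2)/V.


x^2 + 4h^2 = 2227^2 + 4*1343^2 = 4959529 + 7214596 = 12174125
sqrt(12174125) = 3489.1439
t = 3489.1439 / 4352 = 0.8017 s

0.8017


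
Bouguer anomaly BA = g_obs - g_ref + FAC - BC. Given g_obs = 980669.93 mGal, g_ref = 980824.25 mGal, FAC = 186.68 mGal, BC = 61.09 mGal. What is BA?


BA = g_obs - g_ref + FAC - BC
= 980669.93 - 980824.25 + 186.68 - 61.09
= -28.73 mGal

-28.73


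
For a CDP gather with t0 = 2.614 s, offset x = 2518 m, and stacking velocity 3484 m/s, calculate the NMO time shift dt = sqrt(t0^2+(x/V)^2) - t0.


x/Vnmo = 2518/3484 = 0.722732
(x/Vnmo)^2 = 0.522342
t0^2 = 6.832996
sqrt(6.832996 + 0.522342) = 2.712073
dt = 2.712073 - 2.614 = 0.098073

0.098073


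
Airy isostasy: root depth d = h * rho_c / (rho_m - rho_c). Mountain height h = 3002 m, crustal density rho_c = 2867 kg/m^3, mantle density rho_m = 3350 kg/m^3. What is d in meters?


rho_m - rho_c = 3350 - 2867 = 483
d = 3002 * 2867 / 483
= 8606734 / 483
= 17819.33 m

17819.33


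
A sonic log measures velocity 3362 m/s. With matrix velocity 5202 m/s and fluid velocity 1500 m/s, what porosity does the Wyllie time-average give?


1/V - 1/Vm = 1/3362 - 1/5202 = 0.00010521
1/Vf - 1/Vm = 1/1500 - 1/5202 = 0.00047443
phi = 0.00010521 / 0.00047443 = 0.2218

0.2218


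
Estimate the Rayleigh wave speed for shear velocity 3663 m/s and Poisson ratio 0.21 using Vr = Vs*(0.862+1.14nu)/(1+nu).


Numerator factor = 0.862 + 1.14*0.21 = 1.1014
Denominator = 1 + 0.21 = 1.21
Vr = 3663 * 1.1014 / 1.21 = 3334.24 m/s

3334.24


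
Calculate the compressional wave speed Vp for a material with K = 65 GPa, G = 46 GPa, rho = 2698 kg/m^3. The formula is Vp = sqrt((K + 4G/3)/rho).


First compute the effective modulus:
K + 4G/3 = 65e9 + 4*46e9/3 = 126333333333.33 Pa
Then divide by density:
126333333333.33 / 2698 = 46824808.5001 Pa/(kg/m^3)
Take the square root:
Vp = sqrt(46824808.5001) = 6842.87 m/s

6842.87


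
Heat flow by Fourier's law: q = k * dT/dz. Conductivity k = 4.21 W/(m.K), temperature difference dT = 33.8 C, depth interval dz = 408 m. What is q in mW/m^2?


q = k * dT / dz * 1000
= 4.21 * 33.8 / 408 * 1000
= 0.34877 * 1000
= 348.7696 mW/m^2

348.7696


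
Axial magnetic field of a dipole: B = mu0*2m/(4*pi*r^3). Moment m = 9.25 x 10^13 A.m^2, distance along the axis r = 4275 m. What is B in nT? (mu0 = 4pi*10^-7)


m = 9.25 x 10^13 = 92500000000000 A.m^2
2m = 185000000000000 A.m^2
r^3 = 4275^3 = 78128296875
B = (4pi*10^-7) * 185000000000000 / (4*pi * 78128296875) * 1e9
= 232477856.365645 / 981789133999.93 * 1e9
= 236790.0075 nT

236790.0075


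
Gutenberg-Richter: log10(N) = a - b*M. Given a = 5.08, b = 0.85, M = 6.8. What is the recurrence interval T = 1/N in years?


log10(N) = 5.08 - 0.85*6.8 = -0.7
N = 10^-0.7 = 0.199526
T = 1/N = 1/0.199526 = 5.0119 years

5.0119


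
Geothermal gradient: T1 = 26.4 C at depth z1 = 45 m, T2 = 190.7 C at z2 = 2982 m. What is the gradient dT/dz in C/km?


dT = 190.7 - 26.4 = 164.3 C
dz = 2982 - 45 = 2937 m
gradient = dT/dz * 1000 = 164.3/2937 * 1000 = 55.9414 C/km

55.9414


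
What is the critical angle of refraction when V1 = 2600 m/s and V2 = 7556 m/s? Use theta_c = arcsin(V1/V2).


V1/V2 = 2600/7556 = 0.344097
theta_c = arcsin(0.344097) = 20.1267 degrees

20.1267


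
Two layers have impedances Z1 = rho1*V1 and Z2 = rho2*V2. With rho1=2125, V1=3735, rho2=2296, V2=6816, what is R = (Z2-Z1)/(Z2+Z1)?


Z1 = 2125 * 3735 = 7936875
Z2 = 2296 * 6816 = 15649536
R = (15649536 - 7936875) / (15649536 + 7936875) = 7712661 / 23586411 = 0.327

0.327


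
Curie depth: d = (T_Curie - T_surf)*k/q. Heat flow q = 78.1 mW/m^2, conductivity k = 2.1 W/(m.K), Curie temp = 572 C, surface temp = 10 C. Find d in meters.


T_Curie - T_surf = 572 - 10 = 562 C
Convert q to W/m^2: 78.1 mW/m^2 = 0.0781 W/m^2
d = 562 * 2.1 / 0.0781 = 15111.4 m

15111.4


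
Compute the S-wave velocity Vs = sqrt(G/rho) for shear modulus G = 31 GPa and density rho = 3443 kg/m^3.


Convert G to Pa: G = 31e9 Pa
Compute G/rho = 31e9 / 3443 = 9003775.7769
Vs = sqrt(9003775.7769) = 3000.63 m/s

3000.63


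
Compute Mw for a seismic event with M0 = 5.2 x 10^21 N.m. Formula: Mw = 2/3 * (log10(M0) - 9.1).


log10(M0) = log10(5.2 x 10^21) = 21.716
Mw = 2/3 * (21.716 - 9.1)
= 2/3 * 12.616
= 8.41

8.41


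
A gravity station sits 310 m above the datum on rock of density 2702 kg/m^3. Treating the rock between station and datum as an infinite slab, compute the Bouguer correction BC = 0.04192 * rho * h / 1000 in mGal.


BC = 0.04192 * rho * h / 1000
= 0.04192 * 2702 * 310 / 1000
= 35.113 mGal

35.113


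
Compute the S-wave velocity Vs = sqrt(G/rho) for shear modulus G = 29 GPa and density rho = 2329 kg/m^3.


Convert G to Pa: G = 29e9 Pa
Compute G/rho = 29e9 / 2329 = 12451696.0069
Vs = sqrt(12451696.0069) = 3528.7 m/s

3528.7


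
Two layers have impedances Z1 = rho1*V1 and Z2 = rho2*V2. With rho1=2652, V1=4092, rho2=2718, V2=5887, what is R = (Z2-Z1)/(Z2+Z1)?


Z1 = 2652 * 4092 = 10851984
Z2 = 2718 * 5887 = 16000866
R = (16000866 - 10851984) / (16000866 + 10851984) = 5148882 / 26852850 = 0.1917

0.1917


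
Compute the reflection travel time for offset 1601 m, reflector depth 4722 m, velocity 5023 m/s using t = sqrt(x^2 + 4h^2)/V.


x^2 + 4h^2 = 1601^2 + 4*4722^2 = 2563201 + 89189136 = 91752337
sqrt(91752337) = 9578.744
t = 9578.744 / 5023 = 1.907 s

1.907


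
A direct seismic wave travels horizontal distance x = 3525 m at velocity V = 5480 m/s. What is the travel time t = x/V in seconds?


t = x / V
= 3525 / 5480
= 0.6432 s

0.6432


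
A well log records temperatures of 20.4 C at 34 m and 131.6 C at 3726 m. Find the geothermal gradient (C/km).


dT = 131.6 - 20.4 = 111.2 C
dz = 3726 - 34 = 3692 m
gradient = dT/dz * 1000 = 111.2/3692 * 1000 = 30.1192 C/km

30.1192


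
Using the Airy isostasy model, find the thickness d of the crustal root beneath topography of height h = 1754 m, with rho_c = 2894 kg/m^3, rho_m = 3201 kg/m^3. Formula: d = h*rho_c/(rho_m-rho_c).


rho_m - rho_c = 3201 - 2894 = 307
d = 1754 * 2894 / 307
= 5076076 / 307
= 16534.45 m

16534.45


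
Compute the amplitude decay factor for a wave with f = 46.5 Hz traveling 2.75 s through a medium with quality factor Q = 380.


pi*f*t/Q = pi*46.5*2.75/380 = 1.057187
A/A0 = exp(-1.057187) = 0.347432

0.347432


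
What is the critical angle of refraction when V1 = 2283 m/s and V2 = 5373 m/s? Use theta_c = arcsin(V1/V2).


V1/V2 = 2283/5373 = 0.424902
theta_c = arcsin(0.424902) = 25.1445 degrees

25.1445


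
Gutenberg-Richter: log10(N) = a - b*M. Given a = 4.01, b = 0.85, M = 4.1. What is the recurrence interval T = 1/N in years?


log10(N) = 4.01 - 0.85*4.1 = 0.525
N = 10^0.525 = 3.349654
T = 1/N = 1/3.349654 = 0.2985 years

0.2985


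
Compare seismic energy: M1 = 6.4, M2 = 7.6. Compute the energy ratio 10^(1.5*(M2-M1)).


M2 - M1 = 7.6 - 6.4 = 1.2
1.5 * 1.2 = 1.8
ratio = 10^1.8 = 63.1

63.1


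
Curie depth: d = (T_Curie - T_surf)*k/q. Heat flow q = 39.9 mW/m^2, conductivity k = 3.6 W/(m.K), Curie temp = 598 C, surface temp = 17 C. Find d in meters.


T_Curie - T_surf = 598 - 17 = 581 C
Convert q to W/m^2: 39.9 mW/m^2 = 0.0399 W/m^2
d = 581 * 3.6 / 0.0399 = 52421.05 m

52421.05


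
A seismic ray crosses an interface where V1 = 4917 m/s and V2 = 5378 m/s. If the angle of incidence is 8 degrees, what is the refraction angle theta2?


sin(theta1) = sin(8 deg) = 0.139173
sin(theta2) = V2/V1 * sin(theta1) = 5378/4917 * 0.139173 = 0.152221
theta2 = arcsin(0.152221) = 8.7557 degrees

8.7557


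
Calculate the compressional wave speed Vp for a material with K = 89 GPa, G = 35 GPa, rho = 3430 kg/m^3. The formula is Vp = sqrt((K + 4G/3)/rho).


First compute the effective modulus:
K + 4G/3 = 89e9 + 4*35e9/3 = 135666666666.67 Pa
Then divide by density:
135666666666.67 / 3430 = 39552964.0428 Pa/(kg/m^3)
Take the square root:
Vp = sqrt(39552964.0428) = 6289.11 m/s

6289.11


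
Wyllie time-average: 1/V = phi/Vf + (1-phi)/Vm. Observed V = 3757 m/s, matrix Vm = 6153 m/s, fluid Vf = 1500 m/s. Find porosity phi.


1/V - 1/Vm = 1/3757 - 1/6153 = 0.00010365
1/Vf - 1/Vm = 1/1500 - 1/6153 = 0.00050414
phi = 0.00010365 / 0.00050414 = 0.2056

0.2056


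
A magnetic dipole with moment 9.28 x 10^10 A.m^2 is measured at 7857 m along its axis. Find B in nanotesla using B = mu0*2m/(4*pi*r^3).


m = 9.28 x 10^10 = 92800000000 A.m^2
2m = 185600000000 A.m^2
r^3 = 7857^3 = 485031851793
B = (4pi*10^-7) * 185600000000 / (4*pi * 485031851793) * 1e9
= 233231.838603 / 6095090009399.77 * 1e9
= 38.2655 nT

38.2655


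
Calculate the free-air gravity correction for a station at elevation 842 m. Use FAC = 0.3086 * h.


FAC = 0.3086 * h
= 0.3086 * 842
= 259.8412 mGal

259.8412


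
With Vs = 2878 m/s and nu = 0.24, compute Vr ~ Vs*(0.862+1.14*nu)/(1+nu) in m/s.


Numerator factor = 0.862 + 1.14*0.24 = 1.1356
Denominator = 1 + 0.24 = 1.24
Vr = 2878 * 1.1356 / 1.24 = 2635.69 m/s

2635.69


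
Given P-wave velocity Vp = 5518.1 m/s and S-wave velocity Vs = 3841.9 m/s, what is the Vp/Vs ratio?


Vp/Vs = 5518.1 / 3841.9
= 1.4363

1.4363


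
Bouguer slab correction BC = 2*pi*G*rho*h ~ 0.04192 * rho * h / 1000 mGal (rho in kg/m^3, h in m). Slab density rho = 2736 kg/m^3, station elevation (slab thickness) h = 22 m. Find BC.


BC = 0.04192 * rho * h / 1000
= 0.04192 * 2736 * 22 / 1000
= 2.5232 mGal

2.5232


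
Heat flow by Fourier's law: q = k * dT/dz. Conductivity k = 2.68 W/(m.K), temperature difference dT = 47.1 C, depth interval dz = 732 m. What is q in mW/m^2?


q = k * dT / dz * 1000
= 2.68 * 47.1 / 732 * 1000
= 0.172443 * 1000
= 172.4426 mW/m^2

172.4426


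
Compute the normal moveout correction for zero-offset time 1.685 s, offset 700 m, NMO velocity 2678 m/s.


x/Vnmo = 700/2678 = 0.261389
(x/Vnmo)^2 = 0.068324
t0^2 = 2.839225
sqrt(2.839225 + 0.068324) = 1.705154
dt = 1.705154 - 1.685 = 0.020154

0.020154


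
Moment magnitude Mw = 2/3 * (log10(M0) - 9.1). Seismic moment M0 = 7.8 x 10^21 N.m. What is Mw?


log10(M0) = log10(7.8 x 10^21) = 21.8921
Mw = 2/3 * (21.8921 - 9.1)
= 2/3 * 12.7921
= 8.53

8.53


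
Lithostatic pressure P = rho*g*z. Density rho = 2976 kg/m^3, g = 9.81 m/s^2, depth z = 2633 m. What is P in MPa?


P = rho * g * z / 1e6
= 2976 * 9.81 * 2633 / 1e6
= 76869276.48 / 1e6
= 76.8693 MPa

76.8693


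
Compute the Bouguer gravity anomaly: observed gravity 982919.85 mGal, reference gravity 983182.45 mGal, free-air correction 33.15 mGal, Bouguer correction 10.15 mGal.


BA = g_obs - g_ref + FAC - BC
= 982919.85 - 983182.45 + 33.15 - 10.15
= -239.6 mGal

-239.6


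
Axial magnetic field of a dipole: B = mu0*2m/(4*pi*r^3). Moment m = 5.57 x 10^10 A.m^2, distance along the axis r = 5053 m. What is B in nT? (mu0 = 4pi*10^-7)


m = 5.57 x 10^10 = 55700000000 A.m^2
2m = 111400000000 A.m^2
r^3 = 5053^3 = 129017283877
B = (4pi*10^-7) * 111400000000 / (4*pi * 129017283877) * 1e9
= 139989.368644 / 1621279004856.37 * 1e9
= 86.345 nT

86.345


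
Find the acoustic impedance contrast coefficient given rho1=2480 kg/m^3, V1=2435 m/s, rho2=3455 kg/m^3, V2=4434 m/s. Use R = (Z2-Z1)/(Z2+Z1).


Z1 = 2480 * 2435 = 6038800
Z2 = 3455 * 4434 = 15319470
R = (15319470 - 6038800) / (15319470 + 6038800) = 9280670 / 21358270 = 0.4345

0.4345


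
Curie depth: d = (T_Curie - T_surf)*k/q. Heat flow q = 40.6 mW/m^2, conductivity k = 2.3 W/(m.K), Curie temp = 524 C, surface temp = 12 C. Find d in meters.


T_Curie - T_surf = 524 - 12 = 512 C
Convert q to W/m^2: 40.6 mW/m^2 = 0.0406 W/m^2
d = 512 * 2.3 / 0.0406 = 29004.93 m

29004.93


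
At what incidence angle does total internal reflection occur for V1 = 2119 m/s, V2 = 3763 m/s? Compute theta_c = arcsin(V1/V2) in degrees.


V1/V2 = 2119/3763 = 0.563115
theta_c = arcsin(0.563115) = 34.2715 degrees

34.2715


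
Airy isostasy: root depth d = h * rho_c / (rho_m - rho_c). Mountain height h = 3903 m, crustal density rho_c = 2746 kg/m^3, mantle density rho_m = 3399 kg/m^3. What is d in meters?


rho_m - rho_c = 3399 - 2746 = 653
d = 3903 * 2746 / 653
= 10717638 / 653
= 16412.92 m

16412.92


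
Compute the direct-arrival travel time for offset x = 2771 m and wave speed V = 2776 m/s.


t = x / V
= 2771 / 2776
= 0.9982 s

0.9982


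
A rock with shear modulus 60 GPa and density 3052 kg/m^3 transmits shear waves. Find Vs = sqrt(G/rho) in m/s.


Convert G to Pa: G = 60e9 Pa
Compute G/rho = 60e9 / 3052 = 19659239.8427
Vs = sqrt(19659239.8427) = 4433.87 m/s

4433.87


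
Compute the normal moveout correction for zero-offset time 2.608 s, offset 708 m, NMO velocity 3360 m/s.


x/Vnmo = 708/3360 = 0.210714
(x/Vnmo)^2 = 0.044401
t0^2 = 6.801664
sqrt(6.801664 + 0.044401) = 2.616499
dt = 2.616499 - 2.608 = 0.008499

0.008499


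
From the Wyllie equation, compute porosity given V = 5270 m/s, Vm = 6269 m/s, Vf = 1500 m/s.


1/V - 1/Vm = 1/5270 - 1/6269 = 3.024e-05
1/Vf - 1/Vm = 1/1500 - 1/6269 = 0.00050715
phi = 3.024e-05 / 0.00050715 = 0.0596

0.0596


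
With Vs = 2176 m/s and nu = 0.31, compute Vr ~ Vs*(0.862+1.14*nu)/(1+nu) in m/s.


Numerator factor = 0.862 + 1.14*0.31 = 1.2154
Denominator = 1 + 0.31 = 1.31
Vr = 2176 * 1.2154 / 1.31 = 2018.86 m/s

2018.86


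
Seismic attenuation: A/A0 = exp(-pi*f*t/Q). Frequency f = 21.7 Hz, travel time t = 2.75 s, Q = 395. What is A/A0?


pi*f*t/Q = pi*21.7*2.75/395 = 0.474619
A/A0 = exp(-0.474619) = 0.622122

0.622122


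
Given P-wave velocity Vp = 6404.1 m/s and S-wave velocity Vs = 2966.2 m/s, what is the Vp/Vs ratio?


Vp/Vs = 6404.1 / 2966.2
= 2.159

2.159


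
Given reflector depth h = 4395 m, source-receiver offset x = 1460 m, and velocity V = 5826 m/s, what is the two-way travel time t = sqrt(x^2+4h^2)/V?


x^2 + 4h^2 = 1460^2 + 4*4395^2 = 2131600 + 77264100 = 79395700
sqrt(79395700) = 8910.4265
t = 8910.4265 / 5826 = 1.5294 s

1.5294


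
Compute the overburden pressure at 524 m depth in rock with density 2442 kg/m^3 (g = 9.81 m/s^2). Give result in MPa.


P = rho * g * z / 1e6
= 2442 * 9.81 * 524 / 1e6
= 12552954.48 / 1e6
= 12.553 MPa

12.553


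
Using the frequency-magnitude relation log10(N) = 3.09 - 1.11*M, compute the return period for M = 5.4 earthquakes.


log10(N) = 3.09 - 1.11*5.4 = -2.904
N = 10^-2.904 = 0.001247
T = 1/N = 1/0.001247 = 801.6781 years

801.6781


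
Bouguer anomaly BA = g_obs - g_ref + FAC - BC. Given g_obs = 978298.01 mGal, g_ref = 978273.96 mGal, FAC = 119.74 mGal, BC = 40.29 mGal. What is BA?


BA = g_obs - g_ref + FAC - BC
= 978298.01 - 978273.96 + 119.74 - 40.29
= 103.5 mGal

103.5


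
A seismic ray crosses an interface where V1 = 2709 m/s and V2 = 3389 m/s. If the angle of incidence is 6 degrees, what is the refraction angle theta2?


sin(theta1) = sin(6 deg) = 0.104528
sin(theta2) = V2/V1 * sin(theta1) = 3389/2709 * 0.104528 = 0.130767
theta2 = arcsin(0.130767) = 7.5139 degrees

7.5139


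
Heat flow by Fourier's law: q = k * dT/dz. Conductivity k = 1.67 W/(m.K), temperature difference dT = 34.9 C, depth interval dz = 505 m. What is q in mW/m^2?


q = k * dT / dz * 1000
= 1.67 * 34.9 / 505 * 1000
= 0.115412 * 1000
= 115.4119 mW/m^2

115.4119


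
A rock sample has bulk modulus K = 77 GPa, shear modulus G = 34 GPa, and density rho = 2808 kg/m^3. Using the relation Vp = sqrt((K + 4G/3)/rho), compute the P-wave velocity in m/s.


First compute the effective modulus:
K + 4G/3 = 77e9 + 4*34e9/3 = 122333333333.33 Pa
Then divide by density:
122333333333.33 / 2808 = 43566001.8993 Pa/(kg/m^3)
Take the square root:
Vp = sqrt(43566001.8993) = 6600.45 m/s

6600.45


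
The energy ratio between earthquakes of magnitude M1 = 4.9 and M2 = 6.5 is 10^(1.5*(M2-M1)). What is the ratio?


M2 - M1 = 6.5 - 4.9 = 1.6
1.5 * 1.6 = 2.4
ratio = 10^2.4 = 251.19

251.19


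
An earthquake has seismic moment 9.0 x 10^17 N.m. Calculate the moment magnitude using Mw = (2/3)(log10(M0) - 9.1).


log10(M0) = log10(9.0 x 10^17) = 17.9542
Mw = 2/3 * (17.9542 - 9.1)
= 2/3 * 8.8542
= 5.9

5.9


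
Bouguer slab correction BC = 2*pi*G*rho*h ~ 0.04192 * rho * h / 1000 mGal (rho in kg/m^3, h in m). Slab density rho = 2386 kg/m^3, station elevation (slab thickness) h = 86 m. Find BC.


BC = 0.04192 * rho * h / 1000
= 0.04192 * 2386 * 86 / 1000
= 8.6018 mGal

8.6018


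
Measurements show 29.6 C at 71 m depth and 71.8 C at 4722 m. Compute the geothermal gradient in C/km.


dT = 71.8 - 29.6 = 42.2 C
dz = 4722 - 71 = 4651 m
gradient = dT/dz * 1000 = 42.2/4651 * 1000 = 9.0733 C/km

9.0733


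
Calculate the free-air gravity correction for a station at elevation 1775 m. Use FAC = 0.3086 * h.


FAC = 0.3086 * h
= 0.3086 * 1775
= 547.765 mGal

547.765


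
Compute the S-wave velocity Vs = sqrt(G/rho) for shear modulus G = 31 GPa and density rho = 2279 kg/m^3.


Convert G to Pa: G = 31e9 Pa
Compute G/rho = 31e9 / 2279 = 13602457.2181
Vs = sqrt(13602457.2181) = 3688.15 m/s

3688.15


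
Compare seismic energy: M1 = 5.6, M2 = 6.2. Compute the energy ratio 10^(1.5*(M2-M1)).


M2 - M1 = 6.2 - 5.6 = 0.6
1.5 * 0.6 = 0.9
ratio = 10^0.9 = 7.94

7.94


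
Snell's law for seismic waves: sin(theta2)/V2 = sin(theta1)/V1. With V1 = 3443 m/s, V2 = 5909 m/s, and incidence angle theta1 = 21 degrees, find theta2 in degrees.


sin(theta1) = sin(21 deg) = 0.358368
sin(theta2) = V2/V1 * sin(theta1) = 5909/3443 * 0.358368 = 0.615044
theta2 = arcsin(0.615044) = 37.9551 degrees

37.9551


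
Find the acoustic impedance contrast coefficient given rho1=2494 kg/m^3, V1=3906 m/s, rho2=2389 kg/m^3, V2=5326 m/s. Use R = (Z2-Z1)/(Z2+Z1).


Z1 = 2494 * 3906 = 9741564
Z2 = 2389 * 5326 = 12723814
R = (12723814 - 9741564) / (12723814 + 9741564) = 2982250 / 22465378 = 0.1327

0.1327


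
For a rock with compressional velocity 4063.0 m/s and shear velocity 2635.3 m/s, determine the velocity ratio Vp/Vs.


Vp/Vs = 4063.0 / 2635.3
= 1.5418

1.5418


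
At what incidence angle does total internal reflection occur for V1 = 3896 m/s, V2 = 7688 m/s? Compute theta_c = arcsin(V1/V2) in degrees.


V1/V2 = 3896/7688 = 0.506764
theta_c = arcsin(0.506764) = 30.4485 degrees

30.4485


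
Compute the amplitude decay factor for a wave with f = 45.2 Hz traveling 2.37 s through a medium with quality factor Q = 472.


pi*f*t/Q = pi*45.2*2.37/472 = 0.713008
A/A0 = exp(-0.713008) = 0.490167

0.490167


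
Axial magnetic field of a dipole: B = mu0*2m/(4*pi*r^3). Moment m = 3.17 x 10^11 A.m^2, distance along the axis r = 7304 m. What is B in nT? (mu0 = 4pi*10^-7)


m = 3.17 x 10^11 = 317000000000 A.m^2
2m = 634000000000 A.m^2
r^3 = 7304^3 = 389656830464
B = (4pi*10^-7) * 634000000000 / (4*pi * 389656830464) * 1e9
= 796707.89695 / 4896572144027.14 * 1e9
= 162.7073 nT

162.7073


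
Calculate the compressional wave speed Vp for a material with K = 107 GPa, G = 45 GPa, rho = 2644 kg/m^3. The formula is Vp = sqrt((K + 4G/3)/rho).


First compute the effective modulus:
K + 4G/3 = 107e9 + 4*45e9/3 = 167000000000.0 Pa
Then divide by density:
167000000000.0 / 2644 = 63161875.9455 Pa/(kg/m^3)
Take the square root:
Vp = sqrt(63161875.9455) = 7947.44 m/s

7947.44


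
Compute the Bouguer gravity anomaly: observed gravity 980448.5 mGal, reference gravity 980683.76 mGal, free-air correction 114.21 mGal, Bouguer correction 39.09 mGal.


BA = g_obs - g_ref + FAC - BC
= 980448.5 - 980683.76 + 114.21 - 39.09
= -160.14 mGal

-160.14


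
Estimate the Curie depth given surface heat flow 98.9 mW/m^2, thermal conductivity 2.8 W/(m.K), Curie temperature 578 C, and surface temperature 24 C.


T_Curie - T_surf = 578 - 24 = 554 C
Convert q to W/m^2: 98.9 mW/m^2 = 0.0989 W/m^2
d = 554 * 2.8 / 0.0989 = 15684.53 m

15684.53


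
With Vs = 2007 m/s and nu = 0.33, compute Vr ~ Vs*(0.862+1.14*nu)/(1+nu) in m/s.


Numerator factor = 0.862 + 1.14*0.33 = 1.2382
Denominator = 1 + 0.33 = 1.33
Vr = 2007 * 1.2382 / 1.33 = 1868.47 m/s

1868.47


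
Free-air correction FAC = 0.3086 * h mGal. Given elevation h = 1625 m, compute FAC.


FAC = 0.3086 * h
= 0.3086 * 1625
= 501.475 mGal

501.475


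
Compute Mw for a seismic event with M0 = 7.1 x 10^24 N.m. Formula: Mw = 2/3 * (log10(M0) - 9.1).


log10(M0) = log10(7.1 x 10^24) = 24.8513
Mw = 2/3 * (24.8513 - 9.1)
= 2/3 * 15.7513
= 10.5

10.5


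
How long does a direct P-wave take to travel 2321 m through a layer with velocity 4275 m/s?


t = x / V
= 2321 / 4275
= 0.5429 s

0.5429


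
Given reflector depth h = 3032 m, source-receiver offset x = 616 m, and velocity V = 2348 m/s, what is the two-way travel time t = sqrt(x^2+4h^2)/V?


x^2 + 4h^2 = 616^2 + 4*3032^2 = 379456 + 36772096 = 37151552
sqrt(37151552) = 6095.2073
t = 6095.2073 / 2348 = 2.5959 s

2.5959


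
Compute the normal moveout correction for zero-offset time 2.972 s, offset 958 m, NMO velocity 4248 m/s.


x/Vnmo = 958/4248 = 0.225518
(x/Vnmo)^2 = 0.050858
t0^2 = 8.832784
sqrt(8.832784 + 0.050858) = 2.980544
dt = 2.980544 - 2.972 = 0.008544

0.008544


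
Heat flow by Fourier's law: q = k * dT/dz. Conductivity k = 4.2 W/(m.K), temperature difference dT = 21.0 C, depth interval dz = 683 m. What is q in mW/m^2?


q = k * dT / dz * 1000
= 4.2 * 21.0 / 683 * 1000
= 0.129136 * 1000
= 129.1362 mW/m^2

129.1362


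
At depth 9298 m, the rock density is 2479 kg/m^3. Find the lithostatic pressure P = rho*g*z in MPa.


P = rho * g * z / 1e6
= 2479 * 9.81 * 9298 / 1e6
= 226117969.02 / 1e6
= 226.118 MPa

226.118


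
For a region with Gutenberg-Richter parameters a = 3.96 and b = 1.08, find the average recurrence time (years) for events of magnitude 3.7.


log10(N) = 3.96 - 1.08*3.7 = -0.036
N = 10^-0.036 = 0.92045
T = 1/N = 1/0.92045 = 1.0864 years

1.0864


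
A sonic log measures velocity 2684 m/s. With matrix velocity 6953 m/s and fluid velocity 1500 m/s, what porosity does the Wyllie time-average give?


1/V - 1/Vm = 1/2684 - 1/6953 = 0.00022876
1/Vf - 1/Vm = 1/1500 - 1/6953 = 0.00052284
phi = 0.00022876 / 0.00052284 = 0.4375

0.4375


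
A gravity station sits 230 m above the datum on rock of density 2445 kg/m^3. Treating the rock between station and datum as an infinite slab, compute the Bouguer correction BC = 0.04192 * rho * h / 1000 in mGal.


BC = 0.04192 * rho * h / 1000
= 0.04192 * 2445 * 230 / 1000
= 23.5737 mGal

23.5737


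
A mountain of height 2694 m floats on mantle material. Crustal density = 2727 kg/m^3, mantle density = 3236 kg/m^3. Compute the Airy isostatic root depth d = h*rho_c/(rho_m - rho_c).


rho_m - rho_c = 3236 - 2727 = 509
d = 2694 * 2727 / 509
= 7346538 / 509
= 14433.28 m

14433.28


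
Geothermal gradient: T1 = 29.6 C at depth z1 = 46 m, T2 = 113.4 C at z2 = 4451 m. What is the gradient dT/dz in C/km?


dT = 113.4 - 29.6 = 83.8 C
dz = 4451 - 46 = 4405 m
gradient = dT/dz * 1000 = 83.8/4405 * 1000 = 19.0238 C/km

19.0238


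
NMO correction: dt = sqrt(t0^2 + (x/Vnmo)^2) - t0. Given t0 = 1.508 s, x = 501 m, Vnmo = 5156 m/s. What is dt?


x/Vnmo = 501/5156 = 0.097168
(x/Vnmo)^2 = 0.009442
t0^2 = 2.274064
sqrt(2.274064 + 0.009442) = 1.511127
dt = 1.511127 - 1.508 = 0.003127

0.003127


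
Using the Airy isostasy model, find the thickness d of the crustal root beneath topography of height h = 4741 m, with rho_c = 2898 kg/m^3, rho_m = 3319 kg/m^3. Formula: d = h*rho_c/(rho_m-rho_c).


rho_m - rho_c = 3319 - 2898 = 421
d = 4741 * 2898 / 421
= 13739418 / 421
= 32635.2 m

32635.2


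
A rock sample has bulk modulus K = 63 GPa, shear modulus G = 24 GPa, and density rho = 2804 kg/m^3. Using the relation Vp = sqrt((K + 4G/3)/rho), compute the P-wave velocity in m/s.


First compute the effective modulus:
K + 4G/3 = 63e9 + 4*24e9/3 = 95000000000.0 Pa
Then divide by density:
95000000000.0 / 2804 = 33880171.184 Pa/(kg/m^3)
Take the square root:
Vp = sqrt(33880171.184) = 5820.67 m/s

5820.67


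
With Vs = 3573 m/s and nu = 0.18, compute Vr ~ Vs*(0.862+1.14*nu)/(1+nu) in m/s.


Numerator factor = 0.862 + 1.14*0.18 = 1.0672
Denominator = 1 + 0.18 = 1.18
Vr = 3573 * 1.0672 / 1.18 = 3231.45 m/s

3231.45


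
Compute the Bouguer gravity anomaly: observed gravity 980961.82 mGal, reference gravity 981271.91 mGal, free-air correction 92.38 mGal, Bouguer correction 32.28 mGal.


BA = g_obs - g_ref + FAC - BC
= 980961.82 - 981271.91 + 92.38 - 32.28
= -249.99 mGal

-249.99


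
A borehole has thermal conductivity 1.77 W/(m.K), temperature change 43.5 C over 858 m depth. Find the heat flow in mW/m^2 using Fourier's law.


q = k * dT / dz * 1000
= 1.77 * 43.5 / 858 * 1000
= 0.089738 * 1000
= 89.7378 mW/m^2

89.7378


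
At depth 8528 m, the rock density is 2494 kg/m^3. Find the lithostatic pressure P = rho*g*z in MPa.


P = rho * g * z / 1e6
= 2494 * 9.81 * 8528 / 1e6
= 208647241.92 / 1e6
= 208.6472 MPa

208.6472


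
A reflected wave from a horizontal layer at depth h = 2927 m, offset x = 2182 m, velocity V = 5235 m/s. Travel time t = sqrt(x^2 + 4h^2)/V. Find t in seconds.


x^2 + 4h^2 = 2182^2 + 4*2927^2 = 4761124 + 34269316 = 39030440
sqrt(39030440) = 6247.4347
t = 6247.4347 / 5235 = 1.1934 s

1.1934


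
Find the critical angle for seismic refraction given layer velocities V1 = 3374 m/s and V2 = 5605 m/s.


V1/V2 = 3374/5605 = 0.601963
theta_c = arcsin(0.601963) = 37.0106 degrees

37.0106


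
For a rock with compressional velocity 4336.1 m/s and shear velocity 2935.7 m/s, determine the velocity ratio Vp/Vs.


Vp/Vs = 4336.1 / 2935.7
= 1.477

1.477


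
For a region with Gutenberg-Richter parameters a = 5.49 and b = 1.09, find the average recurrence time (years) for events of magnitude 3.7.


log10(N) = 5.49 - 1.09*3.7 = 1.457
N = 10^1.457 = 28.64178
T = 1/N = 1/28.64178 = 0.0349 years

0.0349


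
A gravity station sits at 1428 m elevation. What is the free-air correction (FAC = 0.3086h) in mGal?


FAC = 0.3086 * h
= 0.3086 * 1428
= 440.6808 mGal

440.6808


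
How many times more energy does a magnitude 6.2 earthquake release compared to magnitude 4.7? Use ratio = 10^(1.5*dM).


M2 - M1 = 6.2 - 4.7 = 1.5
1.5 * 1.5 = 2.25
ratio = 10^2.25 = 177.83

177.83


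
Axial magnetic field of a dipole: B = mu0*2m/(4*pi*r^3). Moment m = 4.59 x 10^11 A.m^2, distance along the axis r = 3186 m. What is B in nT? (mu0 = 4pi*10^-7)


m = 4.59 x 10^11 = 459000000000 A.m^2
2m = 918000000000 A.m^2
r^3 = 3186^3 = 32339798856
B = (4pi*10^-7) * 918000000000 / (4*pi * 32339798856) * 1e9
= 1153592.822398 / 406393898018.32 * 1e9
= 2838.6076 nT

2838.6076


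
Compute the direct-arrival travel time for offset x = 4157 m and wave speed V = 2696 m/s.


t = x / V
= 4157 / 2696
= 1.5419 s

1.5419


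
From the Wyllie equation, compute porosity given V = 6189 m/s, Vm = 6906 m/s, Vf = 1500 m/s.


1/V - 1/Vm = 1/6189 - 1/6906 = 1.678e-05
1/Vf - 1/Vm = 1/1500 - 1/6906 = 0.00052187
phi = 1.678e-05 / 0.00052187 = 0.0321

0.0321


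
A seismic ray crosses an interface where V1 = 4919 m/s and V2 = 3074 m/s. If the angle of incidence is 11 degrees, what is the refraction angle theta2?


sin(theta1) = sin(11 deg) = 0.190809
sin(theta2) = V2/V1 * sin(theta1) = 3074/4919 * 0.190809 = 0.119241
theta2 = arcsin(0.119241) = 6.8483 degrees

6.8483


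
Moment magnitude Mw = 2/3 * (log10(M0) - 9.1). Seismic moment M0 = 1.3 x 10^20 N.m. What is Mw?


log10(M0) = log10(1.3 x 10^20) = 20.1139
Mw = 2/3 * (20.1139 - 9.1)
= 2/3 * 11.0139
= 7.34

7.34


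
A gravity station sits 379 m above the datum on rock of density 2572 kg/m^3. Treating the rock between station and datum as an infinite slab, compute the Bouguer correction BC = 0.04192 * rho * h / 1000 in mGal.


BC = 0.04192 * rho * h / 1000
= 0.04192 * 2572 * 379 / 1000
= 40.8631 mGal

40.8631


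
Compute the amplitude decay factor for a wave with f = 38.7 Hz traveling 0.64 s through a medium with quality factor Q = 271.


pi*f*t/Q = pi*38.7*0.64/271 = 0.287125
A/A0 = exp(-0.287125) = 0.750418

0.750418


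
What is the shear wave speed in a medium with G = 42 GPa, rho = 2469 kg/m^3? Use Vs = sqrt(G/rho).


Convert G to Pa: G = 42e9 Pa
Compute G/rho = 42e9 / 2469 = 17010935.6015
Vs = sqrt(17010935.6015) = 4124.43 m/s

4124.43


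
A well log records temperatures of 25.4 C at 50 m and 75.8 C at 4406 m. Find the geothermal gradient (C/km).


dT = 75.8 - 25.4 = 50.4 C
dz = 4406 - 50 = 4356 m
gradient = dT/dz * 1000 = 50.4/4356 * 1000 = 11.5702 C/km

11.5702


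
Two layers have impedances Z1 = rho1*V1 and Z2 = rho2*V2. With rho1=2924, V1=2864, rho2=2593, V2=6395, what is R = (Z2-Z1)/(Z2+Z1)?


Z1 = 2924 * 2864 = 8374336
Z2 = 2593 * 6395 = 16582235
R = (16582235 - 8374336) / (16582235 + 8374336) = 8207899 / 24956571 = 0.3289

0.3289


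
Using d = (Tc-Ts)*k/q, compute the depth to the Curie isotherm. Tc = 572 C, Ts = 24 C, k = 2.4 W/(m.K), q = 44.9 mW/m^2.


T_Curie - T_surf = 572 - 24 = 548 C
Convert q to W/m^2: 44.9 mW/m^2 = 0.0449 W/m^2
d = 548 * 2.4 / 0.0449 = 29291.76 m

29291.76


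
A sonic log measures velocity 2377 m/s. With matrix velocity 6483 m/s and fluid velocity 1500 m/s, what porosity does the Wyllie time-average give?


1/V - 1/Vm = 1/2377 - 1/6483 = 0.00026645
1/Vf - 1/Vm = 1/1500 - 1/6483 = 0.00051242
phi = 0.00026645 / 0.00051242 = 0.52

0.52


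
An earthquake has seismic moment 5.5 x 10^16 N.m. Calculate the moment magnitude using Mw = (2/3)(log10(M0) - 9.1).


log10(M0) = log10(5.5 x 10^16) = 16.7404
Mw = 2/3 * (16.7404 - 9.1)
= 2/3 * 7.6404
= 5.09

5.09


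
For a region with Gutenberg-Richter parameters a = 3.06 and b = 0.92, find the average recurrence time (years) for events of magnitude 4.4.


log10(N) = 3.06 - 0.92*4.4 = -0.988
N = 10^-0.988 = 0.102802
T = 1/N = 1/0.102802 = 9.7275 years

9.7275


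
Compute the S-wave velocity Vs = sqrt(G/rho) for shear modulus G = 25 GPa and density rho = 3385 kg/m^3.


Convert G to Pa: G = 25e9 Pa
Compute G/rho = 25e9 / 3385 = 7385524.3722
Vs = sqrt(7385524.3722) = 2717.63 m/s

2717.63


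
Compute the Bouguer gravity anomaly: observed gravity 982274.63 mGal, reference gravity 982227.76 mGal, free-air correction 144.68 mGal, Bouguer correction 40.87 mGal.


BA = g_obs - g_ref + FAC - BC
= 982274.63 - 982227.76 + 144.68 - 40.87
= 150.68 mGal

150.68


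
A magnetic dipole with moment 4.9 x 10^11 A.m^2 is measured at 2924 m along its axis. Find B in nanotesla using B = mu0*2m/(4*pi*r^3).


m = 4.9 x 10^11 = 490000000000 A.m^2
2m = 980000000000 A.m^2
r^3 = 2924^3 = 24999545024
B = (4pi*10^-7) * 980000000000 / (4*pi * 24999545024) * 1e9
= 1231504.320207 / 314153547961.94 * 1e9
= 3920.0713 nT

3920.0713


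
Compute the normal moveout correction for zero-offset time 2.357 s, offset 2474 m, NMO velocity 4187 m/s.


x/Vnmo = 2474/4187 = 0.590877
(x/Vnmo)^2 = 0.349135
t0^2 = 5.555449
sqrt(5.555449 + 0.349135) = 2.429935
dt = 2.429935 - 2.357 = 0.072935

0.072935
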